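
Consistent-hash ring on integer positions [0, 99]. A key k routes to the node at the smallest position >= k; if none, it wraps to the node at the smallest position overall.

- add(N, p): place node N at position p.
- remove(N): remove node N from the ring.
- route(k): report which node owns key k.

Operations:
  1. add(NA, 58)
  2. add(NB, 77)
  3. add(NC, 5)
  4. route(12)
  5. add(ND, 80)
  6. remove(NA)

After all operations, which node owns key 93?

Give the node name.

Answer: NC

Derivation:
Op 1: add NA@58 -> ring=[58:NA]
Op 2: add NB@77 -> ring=[58:NA,77:NB]
Op 3: add NC@5 -> ring=[5:NC,58:NA,77:NB]
Op 4: route key 12: smallest pos >= 12 is 58 -> NA
Op 5: add ND@80 -> ring=[5:NC,58:NA,77:NB,80:ND]
Op 6: remove NA -> ring=[5:NC,77:NB,80:ND]
Final route key 93: none >= 93, wrap to smallest pos 5 -> NC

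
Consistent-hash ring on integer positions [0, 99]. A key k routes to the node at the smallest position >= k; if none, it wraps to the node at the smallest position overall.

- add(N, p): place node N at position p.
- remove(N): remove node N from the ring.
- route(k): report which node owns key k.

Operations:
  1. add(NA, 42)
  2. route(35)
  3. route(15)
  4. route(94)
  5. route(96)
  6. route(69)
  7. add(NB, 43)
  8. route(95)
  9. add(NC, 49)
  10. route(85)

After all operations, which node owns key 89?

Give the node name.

Op 1: add NA@42 -> ring=[42:NA]
Op 2: route key 35: smallest pos >= 35 is 42 -> NA
Op 3: route key 15: smallest pos >= 15 is 42 -> NA
Op 4: route key 94: none >= 94, wrap to smallest pos 42 -> NA
Op 5: route key 96: none >= 96, wrap to smallest pos 42 -> NA
Op 6: route key 69: none >= 69, wrap to smallest pos 42 -> NA
Op 7: add NB@43 -> ring=[42:NA,43:NB]
Op 8: route key 95: none >= 95, wrap to smallest pos 42 -> NA
Op 9: add NC@49 -> ring=[42:NA,43:NB,49:NC]
Op 10: route key 85: none >= 85, wrap to smallest pos 42 -> NA
Final route key 89: none >= 89, wrap to smallest pos 42 -> NA

Answer: NA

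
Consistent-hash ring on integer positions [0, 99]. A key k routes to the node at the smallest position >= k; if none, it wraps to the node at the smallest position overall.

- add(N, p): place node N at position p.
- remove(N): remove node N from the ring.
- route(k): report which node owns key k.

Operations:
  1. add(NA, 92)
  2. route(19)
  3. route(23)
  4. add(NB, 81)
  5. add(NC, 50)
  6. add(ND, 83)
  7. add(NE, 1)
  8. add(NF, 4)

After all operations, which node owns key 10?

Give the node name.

Answer: NC

Derivation:
Op 1: add NA@92 -> ring=[92:NA]
Op 2: route key 19: smallest pos >= 19 is 92 -> NA
Op 3: route key 23: smallest pos >= 23 is 92 -> NA
Op 4: add NB@81 -> ring=[81:NB,92:NA]
Op 5: add NC@50 -> ring=[50:NC,81:NB,92:NA]
Op 6: add ND@83 -> ring=[50:NC,81:NB,83:ND,92:NA]
Op 7: add NE@1 -> ring=[1:NE,50:NC,81:NB,83:ND,92:NA]
Op 8: add NF@4 -> ring=[1:NE,4:NF,50:NC,81:NB,83:ND,92:NA]
Final route key 10: smallest pos >= 10 is 50 -> NC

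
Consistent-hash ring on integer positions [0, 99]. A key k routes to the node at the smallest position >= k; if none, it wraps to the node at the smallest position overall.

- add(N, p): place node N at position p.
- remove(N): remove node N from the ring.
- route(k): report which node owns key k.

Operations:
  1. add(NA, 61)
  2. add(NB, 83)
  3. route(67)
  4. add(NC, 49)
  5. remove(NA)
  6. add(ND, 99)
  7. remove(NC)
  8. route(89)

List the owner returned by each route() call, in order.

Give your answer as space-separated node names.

Op 1: add NA@61 -> ring=[61:NA]
Op 2: add NB@83 -> ring=[61:NA,83:NB]
Op 3: route key 67: smallest pos >= 67 is 83 -> NB
Op 4: add NC@49 -> ring=[49:NC,61:NA,83:NB]
Op 5: remove NA -> ring=[49:NC,83:NB]
Op 6: add ND@99 -> ring=[49:NC,83:NB,99:ND]
Op 7: remove NC -> ring=[83:NB,99:ND]
Op 8: route key 89: smallest pos >= 89 is 99 -> ND

Answer: NB ND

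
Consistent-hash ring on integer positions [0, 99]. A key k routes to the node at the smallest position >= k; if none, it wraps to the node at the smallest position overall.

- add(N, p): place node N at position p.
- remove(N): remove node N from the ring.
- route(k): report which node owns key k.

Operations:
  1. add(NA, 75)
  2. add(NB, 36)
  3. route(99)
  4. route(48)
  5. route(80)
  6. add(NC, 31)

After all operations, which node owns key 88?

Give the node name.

Op 1: add NA@75 -> ring=[75:NA]
Op 2: add NB@36 -> ring=[36:NB,75:NA]
Op 3: route key 99: none >= 99, wrap to smallest pos 36 -> NB
Op 4: route key 48: smallest pos >= 48 is 75 -> NA
Op 5: route key 80: none >= 80, wrap to smallest pos 36 -> NB
Op 6: add NC@31 -> ring=[31:NC,36:NB,75:NA]
Final route key 88: none >= 88, wrap to smallest pos 31 -> NC

Answer: NC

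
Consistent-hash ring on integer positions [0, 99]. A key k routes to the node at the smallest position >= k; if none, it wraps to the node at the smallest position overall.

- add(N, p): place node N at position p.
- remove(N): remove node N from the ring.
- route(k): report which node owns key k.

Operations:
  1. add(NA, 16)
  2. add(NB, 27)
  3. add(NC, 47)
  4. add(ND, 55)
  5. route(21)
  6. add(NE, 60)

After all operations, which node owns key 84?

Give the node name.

Answer: NA

Derivation:
Op 1: add NA@16 -> ring=[16:NA]
Op 2: add NB@27 -> ring=[16:NA,27:NB]
Op 3: add NC@47 -> ring=[16:NA,27:NB,47:NC]
Op 4: add ND@55 -> ring=[16:NA,27:NB,47:NC,55:ND]
Op 5: route key 21: smallest pos >= 21 is 27 -> NB
Op 6: add NE@60 -> ring=[16:NA,27:NB,47:NC,55:ND,60:NE]
Final route key 84: none >= 84, wrap to smallest pos 16 -> NA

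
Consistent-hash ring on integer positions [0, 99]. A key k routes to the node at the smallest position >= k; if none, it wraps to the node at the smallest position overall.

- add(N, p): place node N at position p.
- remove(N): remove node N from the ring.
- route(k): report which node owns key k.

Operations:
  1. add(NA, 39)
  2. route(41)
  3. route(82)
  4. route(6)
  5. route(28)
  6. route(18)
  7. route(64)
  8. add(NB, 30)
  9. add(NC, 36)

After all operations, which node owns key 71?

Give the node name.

Answer: NB

Derivation:
Op 1: add NA@39 -> ring=[39:NA]
Op 2: route key 41: none >= 41, wrap to smallest pos 39 -> NA
Op 3: route key 82: none >= 82, wrap to smallest pos 39 -> NA
Op 4: route key 6: smallest pos >= 6 is 39 -> NA
Op 5: route key 28: smallest pos >= 28 is 39 -> NA
Op 6: route key 18: smallest pos >= 18 is 39 -> NA
Op 7: route key 64: none >= 64, wrap to smallest pos 39 -> NA
Op 8: add NB@30 -> ring=[30:NB,39:NA]
Op 9: add NC@36 -> ring=[30:NB,36:NC,39:NA]
Final route key 71: none >= 71, wrap to smallest pos 30 -> NB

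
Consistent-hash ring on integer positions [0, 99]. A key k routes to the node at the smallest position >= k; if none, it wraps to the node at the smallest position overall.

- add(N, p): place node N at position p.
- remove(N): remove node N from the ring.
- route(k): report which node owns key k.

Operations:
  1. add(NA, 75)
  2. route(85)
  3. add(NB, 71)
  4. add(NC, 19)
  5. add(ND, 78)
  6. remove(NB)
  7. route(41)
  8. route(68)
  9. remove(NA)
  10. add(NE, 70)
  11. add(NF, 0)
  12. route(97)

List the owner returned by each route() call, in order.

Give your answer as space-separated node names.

Answer: NA NA NA NF

Derivation:
Op 1: add NA@75 -> ring=[75:NA]
Op 2: route key 85: none >= 85, wrap to smallest pos 75 -> NA
Op 3: add NB@71 -> ring=[71:NB,75:NA]
Op 4: add NC@19 -> ring=[19:NC,71:NB,75:NA]
Op 5: add ND@78 -> ring=[19:NC,71:NB,75:NA,78:ND]
Op 6: remove NB -> ring=[19:NC,75:NA,78:ND]
Op 7: route key 41: smallest pos >= 41 is 75 -> NA
Op 8: route key 68: smallest pos >= 68 is 75 -> NA
Op 9: remove NA -> ring=[19:NC,78:ND]
Op 10: add NE@70 -> ring=[19:NC,70:NE,78:ND]
Op 11: add NF@0 -> ring=[0:NF,19:NC,70:NE,78:ND]
Op 12: route key 97: none >= 97, wrap to smallest pos 0 -> NF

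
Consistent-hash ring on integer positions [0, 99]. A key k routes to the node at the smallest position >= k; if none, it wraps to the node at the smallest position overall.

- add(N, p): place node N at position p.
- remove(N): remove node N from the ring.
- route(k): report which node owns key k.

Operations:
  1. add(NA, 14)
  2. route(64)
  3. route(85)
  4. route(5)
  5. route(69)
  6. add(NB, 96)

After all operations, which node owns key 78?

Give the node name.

Answer: NB

Derivation:
Op 1: add NA@14 -> ring=[14:NA]
Op 2: route key 64: none >= 64, wrap to smallest pos 14 -> NA
Op 3: route key 85: none >= 85, wrap to smallest pos 14 -> NA
Op 4: route key 5: smallest pos >= 5 is 14 -> NA
Op 5: route key 69: none >= 69, wrap to smallest pos 14 -> NA
Op 6: add NB@96 -> ring=[14:NA,96:NB]
Final route key 78: smallest pos >= 78 is 96 -> NB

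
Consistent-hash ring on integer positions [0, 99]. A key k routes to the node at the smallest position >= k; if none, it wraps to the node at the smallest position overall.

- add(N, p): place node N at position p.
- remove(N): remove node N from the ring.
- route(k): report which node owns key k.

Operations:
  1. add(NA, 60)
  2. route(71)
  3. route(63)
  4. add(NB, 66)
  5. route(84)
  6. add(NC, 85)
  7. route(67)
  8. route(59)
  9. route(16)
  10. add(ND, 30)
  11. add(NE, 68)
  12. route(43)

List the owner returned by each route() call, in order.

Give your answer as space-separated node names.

Op 1: add NA@60 -> ring=[60:NA]
Op 2: route key 71: none >= 71, wrap to smallest pos 60 -> NA
Op 3: route key 63: none >= 63, wrap to smallest pos 60 -> NA
Op 4: add NB@66 -> ring=[60:NA,66:NB]
Op 5: route key 84: none >= 84, wrap to smallest pos 60 -> NA
Op 6: add NC@85 -> ring=[60:NA,66:NB,85:NC]
Op 7: route key 67: smallest pos >= 67 is 85 -> NC
Op 8: route key 59: smallest pos >= 59 is 60 -> NA
Op 9: route key 16: smallest pos >= 16 is 60 -> NA
Op 10: add ND@30 -> ring=[30:ND,60:NA,66:NB,85:NC]
Op 11: add NE@68 -> ring=[30:ND,60:NA,66:NB,68:NE,85:NC]
Op 12: route key 43: smallest pos >= 43 is 60 -> NA

Answer: NA NA NA NC NA NA NA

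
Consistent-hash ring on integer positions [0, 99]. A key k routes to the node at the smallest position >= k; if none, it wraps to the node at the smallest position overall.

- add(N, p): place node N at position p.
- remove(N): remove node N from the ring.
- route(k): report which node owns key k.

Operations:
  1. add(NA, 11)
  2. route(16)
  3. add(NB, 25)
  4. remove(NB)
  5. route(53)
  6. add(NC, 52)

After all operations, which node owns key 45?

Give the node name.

Answer: NC

Derivation:
Op 1: add NA@11 -> ring=[11:NA]
Op 2: route key 16: none >= 16, wrap to smallest pos 11 -> NA
Op 3: add NB@25 -> ring=[11:NA,25:NB]
Op 4: remove NB -> ring=[11:NA]
Op 5: route key 53: none >= 53, wrap to smallest pos 11 -> NA
Op 6: add NC@52 -> ring=[11:NA,52:NC]
Final route key 45: smallest pos >= 45 is 52 -> NC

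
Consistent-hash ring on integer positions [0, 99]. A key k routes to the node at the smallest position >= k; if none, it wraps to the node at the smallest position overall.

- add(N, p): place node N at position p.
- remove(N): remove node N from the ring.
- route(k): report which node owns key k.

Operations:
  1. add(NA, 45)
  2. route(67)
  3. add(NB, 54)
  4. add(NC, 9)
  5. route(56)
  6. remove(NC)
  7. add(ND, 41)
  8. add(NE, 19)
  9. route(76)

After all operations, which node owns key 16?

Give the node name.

Answer: NE

Derivation:
Op 1: add NA@45 -> ring=[45:NA]
Op 2: route key 67: none >= 67, wrap to smallest pos 45 -> NA
Op 3: add NB@54 -> ring=[45:NA,54:NB]
Op 4: add NC@9 -> ring=[9:NC,45:NA,54:NB]
Op 5: route key 56: none >= 56, wrap to smallest pos 9 -> NC
Op 6: remove NC -> ring=[45:NA,54:NB]
Op 7: add ND@41 -> ring=[41:ND,45:NA,54:NB]
Op 8: add NE@19 -> ring=[19:NE,41:ND,45:NA,54:NB]
Op 9: route key 76: none >= 76, wrap to smallest pos 19 -> NE
Final route key 16: smallest pos >= 16 is 19 -> NE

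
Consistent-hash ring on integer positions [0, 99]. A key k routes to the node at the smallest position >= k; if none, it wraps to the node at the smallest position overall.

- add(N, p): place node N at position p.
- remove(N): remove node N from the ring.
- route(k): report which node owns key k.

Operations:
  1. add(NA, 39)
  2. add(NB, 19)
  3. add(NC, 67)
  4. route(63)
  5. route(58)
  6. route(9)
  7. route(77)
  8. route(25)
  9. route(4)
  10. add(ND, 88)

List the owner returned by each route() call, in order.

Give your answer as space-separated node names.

Answer: NC NC NB NB NA NB

Derivation:
Op 1: add NA@39 -> ring=[39:NA]
Op 2: add NB@19 -> ring=[19:NB,39:NA]
Op 3: add NC@67 -> ring=[19:NB,39:NA,67:NC]
Op 4: route key 63: smallest pos >= 63 is 67 -> NC
Op 5: route key 58: smallest pos >= 58 is 67 -> NC
Op 6: route key 9: smallest pos >= 9 is 19 -> NB
Op 7: route key 77: none >= 77, wrap to smallest pos 19 -> NB
Op 8: route key 25: smallest pos >= 25 is 39 -> NA
Op 9: route key 4: smallest pos >= 4 is 19 -> NB
Op 10: add ND@88 -> ring=[19:NB,39:NA,67:NC,88:ND]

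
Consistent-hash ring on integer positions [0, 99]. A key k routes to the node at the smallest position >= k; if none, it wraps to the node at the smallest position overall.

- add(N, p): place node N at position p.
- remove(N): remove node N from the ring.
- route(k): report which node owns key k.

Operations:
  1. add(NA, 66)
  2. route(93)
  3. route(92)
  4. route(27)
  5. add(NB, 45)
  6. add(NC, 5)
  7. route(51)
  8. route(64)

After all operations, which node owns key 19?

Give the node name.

Answer: NB

Derivation:
Op 1: add NA@66 -> ring=[66:NA]
Op 2: route key 93: none >= 93, wrap to smallest pos 66 -> NA
Op 3: route key 92: none >= 92, wrap to smallest pos 66 -> NA
Op 4: route key 27: smallest pos >= 27 is 66 -> NA
Op 5: add NB@45 -> ring=[45:NB,66:NA]
Op 6: add NC@5 -> ring=[5:NC,45:NB,66:NA]
Op 7: route key 51: smallest pos >= 51 is 66 -> NA
Op 8: route key 64: smallest pos >= 64 is 66 -> NA
Final route key 19: smallest pos >= 19 is 45 -> NB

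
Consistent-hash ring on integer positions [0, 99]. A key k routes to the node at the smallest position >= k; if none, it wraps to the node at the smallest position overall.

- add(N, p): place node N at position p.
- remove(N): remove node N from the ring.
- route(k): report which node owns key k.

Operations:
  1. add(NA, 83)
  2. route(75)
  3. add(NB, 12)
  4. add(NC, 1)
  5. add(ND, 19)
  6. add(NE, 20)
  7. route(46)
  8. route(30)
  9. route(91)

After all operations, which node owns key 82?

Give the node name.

Op 1: add NA@83 -> ring=[83:NA]
Op 2: route key 75: smallest pos >= 75 is 83 -> NA
Op 3: add NB@12 -> ring=[12:NB,83:NA]
Op 4: add NC@1 -> ring=[1:NC,12:NB,83:NA]
Op 5: add ND@19 -> ring=[1:NC,12:NB,19:ND,83:NA]
Op 6: add NE@20 -> ring=[1:NC,12:NB,19:ND,20:NE,83:NA]
Op 7: route key 46: smallest pos >= 46 is 83 -> NA
Op 8: route key 30: smallest pos >= 30 is 83 -> NA
Op 9: route key 91: none >= 91, wrap to smallest pos 1 -> NC
Final route key 82: smallest pos >= 82 is 83 -> NA

Answer: NA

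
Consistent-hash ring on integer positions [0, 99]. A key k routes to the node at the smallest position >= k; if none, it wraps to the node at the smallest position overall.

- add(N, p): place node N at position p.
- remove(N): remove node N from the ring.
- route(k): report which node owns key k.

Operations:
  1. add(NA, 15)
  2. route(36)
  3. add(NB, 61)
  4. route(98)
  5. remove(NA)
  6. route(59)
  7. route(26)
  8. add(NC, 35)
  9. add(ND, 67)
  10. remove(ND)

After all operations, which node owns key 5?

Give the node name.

Answer: NC

Derivation:
Op 1: add NA@15 -> ring=[15:NA]
Op 2: route key 36: none >= 36, wrap to smallest pos 15 -> NA
Op 3: add NB@61 -> ring=[15:NA,61:NB]
Op 4: route key 98: none >= 98, wrap to smallest pos 15 -> NA
Op 5: remove NA -> ring=[61:NB]
Op 6: route key 59: smallest pos >= 59 is 61 -> NB
Op 7: route key 26: smallest pos >= 26 is 61 -> NB
Op 8: add NC@35 -> ring=[35:NC,61:NB]
Op 9: add ND@67 -> ring=[35:NC,61:NB,67:ND]
Op 10: remove ND -> ring=[35:NC,61:NB]
Final route key 5: smallest pos >= 5 is 35 -> NC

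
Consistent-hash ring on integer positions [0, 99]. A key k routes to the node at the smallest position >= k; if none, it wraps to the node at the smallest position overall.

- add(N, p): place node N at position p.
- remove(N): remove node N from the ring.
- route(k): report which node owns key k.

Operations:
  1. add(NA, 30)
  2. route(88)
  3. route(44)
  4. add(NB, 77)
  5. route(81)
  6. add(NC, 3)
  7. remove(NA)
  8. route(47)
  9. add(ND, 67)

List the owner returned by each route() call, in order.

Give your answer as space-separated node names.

Op 1: add NA@30 -> ring=[30:NA]
Op 2: route key 88: none >= 88, wrap to smallest pos 30 -> NA
Op 3: route key 44: none >= 44, wrap to smallest pos 30 -> NA
Op 4: add NB@77 -> ring=[30:NA,77:NB]
Op 5: route key 81: none >= 81, wrap to smallest pos 30 -> NA
Op 6: add NC@3 -> ring=[3:NC,30:NA,77:NB]
Op 7: remove NA -> ring=[3:NC,77:NB]
Op 8: route key 47: smallest pos >= 47 is 77 -> NB
Op 9: add ND@67 -> ring=[3:NC,67:ND,77:NB]

Answer: NA NA NA NB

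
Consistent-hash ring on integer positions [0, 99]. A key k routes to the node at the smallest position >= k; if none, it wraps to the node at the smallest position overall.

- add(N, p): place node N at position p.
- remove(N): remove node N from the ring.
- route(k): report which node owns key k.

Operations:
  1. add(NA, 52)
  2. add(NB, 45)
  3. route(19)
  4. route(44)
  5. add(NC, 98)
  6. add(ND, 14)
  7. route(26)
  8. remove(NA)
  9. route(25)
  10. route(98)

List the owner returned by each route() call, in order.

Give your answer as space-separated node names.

Op 1: add NA@52 -> ring=[52:NA]
Op 2: add NB@45 -> ring=[45:NB,52:NA]
Op 3: route key 19: smallest pos >= 19 is 45 -> NB
Op 4: route key 44: smallest pos >= 44 is 45 -> NB
Op 5: add NC@98 -> ring=[45:NB,52:NA,98:NC]
Op 6: add ND@14 -> ring=[14:ND,45:NB,52:NA,98:NC]
Op 7: route key 26: smallest pos >= 26 is 45 -> NB
Op 8: remove NA -> ring=[14:ND,45:NB,98:NC]
Op 9: route key 25: smallest pos >= 25 is 45 -> NB
Op 10: route key 98: smallest pos >= 98 is 98 -> NC

Answer: NB NB NB NB NC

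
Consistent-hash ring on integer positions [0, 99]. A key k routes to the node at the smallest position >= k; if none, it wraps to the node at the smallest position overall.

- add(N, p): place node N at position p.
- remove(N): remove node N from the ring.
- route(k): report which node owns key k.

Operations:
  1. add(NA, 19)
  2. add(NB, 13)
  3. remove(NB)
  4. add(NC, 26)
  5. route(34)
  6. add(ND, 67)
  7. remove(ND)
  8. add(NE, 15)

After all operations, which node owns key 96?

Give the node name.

Answer: NE

Derivation:
Op 1: add NA@19 -> ring=[19:NA]
Op 2: add NB@13 -> ring=[13:NB,19:NA]
Op 3: remove NB -> ring=[19:NA]
Op 4: add NC@26 -> ring=[19:NA,26:NC]
Op 5: route key 34: none >= 34, wrap to smallest pos 19 -> NA
Op 6: add ND@67 -> ring=[19:NA,26:NC,67:ND]
Op 7: remove ND -> ring=[19:NA,26:NC]
Op 8: add NE@15 -> ring=[15:NE,19:NA,26:NC]
Final route key 96: none >= 96, wrap to smallest pos 15 -> NE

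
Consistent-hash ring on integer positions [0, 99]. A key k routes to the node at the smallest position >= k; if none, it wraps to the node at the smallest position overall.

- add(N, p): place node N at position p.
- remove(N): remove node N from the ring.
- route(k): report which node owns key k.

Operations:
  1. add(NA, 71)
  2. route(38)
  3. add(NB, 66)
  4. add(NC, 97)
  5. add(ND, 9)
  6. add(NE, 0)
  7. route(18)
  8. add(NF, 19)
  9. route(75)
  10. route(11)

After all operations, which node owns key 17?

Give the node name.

Answer: NF

Derivation:
Op 1: add NA@71 -> ring=[71:NA]
Op 2: route key 38: smallest pos >= 38 is 71 -> NA
Op 3: add NB@66 -> ring=[66:NB,71:NA]
Op 4: add NC@97 -> ring=[66:NB,71:NA,97:NC]
Op 5: add ND@9 -> ring=[9:ND,66:NB,71:NA,97:NC]
Op 6: add NE@0 -> ring=[0:NE,9:ND,66:NB,71:NA,97:NC]
Op 7: route key 18: smallest pos >= 18 is 66 -> NB
Op 8: add NF@19 -> ring=[0:NE,9:ND,19:NF,66:NB,71:NA,97:NC]
Op 9: route key 75: smallest pos >= 75 is 97 -> NC
Op 10: route key 11: smallest pos >= 11 is 19 -> NF
Final route key 17: smallest pos >= 17 is 19 -> NF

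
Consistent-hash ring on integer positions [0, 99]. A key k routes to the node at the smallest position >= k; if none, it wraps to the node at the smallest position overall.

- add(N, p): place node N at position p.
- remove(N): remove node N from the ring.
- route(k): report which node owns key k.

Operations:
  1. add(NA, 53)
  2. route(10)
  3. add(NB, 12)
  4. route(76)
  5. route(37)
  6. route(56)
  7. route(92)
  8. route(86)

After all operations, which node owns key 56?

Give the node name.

Op 1: add NA@53 -> ring=[53:NA]
Op 2: route key 10: smallest pos >= 10 is 53 -> NA
Op 3: add NB@12 -> ring=[12:NB,53:NA]
Op 4: route key 76: none >= 76, wrap to smallest pos 12 -> NB
Op 5: route key 37: smallest pos >= 37 is 53 -> NA
Op 6: route key 56: none >= 56, wrap to smallest pos 12 -> NB
Op 7: route key 92: none >= 92, wrap to smallest pos 12 -> NB
Op 8: route key 86: none >= 86, wrap to smallest pos 12 -> NB
Final route key 56: none >= 56, wrap to smallest pos 12 -> NB

Answer: NB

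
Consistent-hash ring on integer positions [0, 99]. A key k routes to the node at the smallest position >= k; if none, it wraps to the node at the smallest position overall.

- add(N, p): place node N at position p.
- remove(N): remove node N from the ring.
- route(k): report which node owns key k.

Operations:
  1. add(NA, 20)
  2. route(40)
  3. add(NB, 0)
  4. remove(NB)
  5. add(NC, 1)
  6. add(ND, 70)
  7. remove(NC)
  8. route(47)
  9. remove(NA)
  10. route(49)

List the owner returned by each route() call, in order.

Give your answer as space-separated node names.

Answer: NA ND ND

Derivation:
Op 1: add NA@20 -> ring=[20:NA]
Op 2: route key 40: none >= 40, wrap to smallest pos 20 -> NA
Op 3: add NB@0 -> ring=[0:NB,20:NA]
Op 4: remove NB -> ring=[20:NA]
Op 5: add NC@1 -> ring=[1:NC,20:NA]
Op 6: add ND@70 -> ring=[1:NC,20:NA,70:ND]
Op 7: remove NC -> ring=[20:NA,70:ND]
Op 8: route key 47: smallest pos >= 47 is 70 -> ND
Op 9: remove NA -> ring=[70:ND]
Op 10: route key 49: smallest pos >= 49 is 70 -> ND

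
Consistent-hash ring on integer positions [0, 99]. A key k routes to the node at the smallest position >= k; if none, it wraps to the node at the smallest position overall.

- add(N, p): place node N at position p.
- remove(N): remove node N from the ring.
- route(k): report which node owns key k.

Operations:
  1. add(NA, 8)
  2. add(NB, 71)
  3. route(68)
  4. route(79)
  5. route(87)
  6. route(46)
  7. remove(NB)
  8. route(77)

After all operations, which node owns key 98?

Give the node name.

Op 1: add NA@8 -> ring=[8:NA]
Op 2: add NB@71 -> ring=[8:NA,71:NB]
Op 3: route key 68: smallest pos >= 68 is 71 -> NB
Op 4: route key 79: none >= 79, wrap to smallest pos 8 -> NA
Op 5: route key 87: none >= 87, wrap to smallest pos 8 -> NA
Op 6: route key 46: smallest pos >= 46 is 71 -> NB
Op 7: remove NB -> ring=[8:NA]
Op 8: route key 77: none >= 77, wrap to smallest pos 8 -> NA
Final route key 98: none >= 98, wrap to smallest pos 8 -> NA

Answer: NA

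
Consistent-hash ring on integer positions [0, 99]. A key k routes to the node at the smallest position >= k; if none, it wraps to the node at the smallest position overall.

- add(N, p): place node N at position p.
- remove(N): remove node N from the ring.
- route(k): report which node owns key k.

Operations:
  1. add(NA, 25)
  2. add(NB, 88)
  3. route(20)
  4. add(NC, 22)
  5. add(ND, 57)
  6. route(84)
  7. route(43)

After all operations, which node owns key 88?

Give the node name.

Answer: NB

Derivation:
Op 1: add NA@25 -> ring=[25:NA]
Op 2: add NB@88 -> ring=[25:NA,88:NB]
Op 3: route key 20: smallest pos >= 20 is 25 -> NA
Op 4: add NC@22 -> ring=[22:NC,25:NA,88:NB]
Op 5: add ND@57 -> ring=[22:NC,25:NA,57:ND,88:NB]
Op 6: route key 84: smallest pos >= 84 is 88 -> NB
Op 7: route key 43: smallest pos >= 43 is 57 -> ND
Final route key 88: smallest pos >= 88 is 88 -> NB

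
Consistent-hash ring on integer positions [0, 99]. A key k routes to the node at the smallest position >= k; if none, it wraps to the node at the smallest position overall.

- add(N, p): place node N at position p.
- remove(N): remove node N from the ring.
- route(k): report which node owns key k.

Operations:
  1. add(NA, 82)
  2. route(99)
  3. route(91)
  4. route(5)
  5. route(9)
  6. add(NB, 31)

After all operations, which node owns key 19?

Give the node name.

Op 1: add NA@82 -> ring=[82:NA]
Op 2: route key 99: none >= 99, wrap to smallest pos 82 -> NA
Op 3: route key 91: none >= 91, wrap to smallest pos 82 -> NA
Op 4: route key 5: smallest pos >= 5 is 82 -> NA
Op 5: route key 9: smallest pos >= 9 is 82 -> NA
Op 6: add NB@31 -> ring=[31:NB,82:NA]
Final route key 19: smallest pos >= 19 is 31 -> NB

Answer: NB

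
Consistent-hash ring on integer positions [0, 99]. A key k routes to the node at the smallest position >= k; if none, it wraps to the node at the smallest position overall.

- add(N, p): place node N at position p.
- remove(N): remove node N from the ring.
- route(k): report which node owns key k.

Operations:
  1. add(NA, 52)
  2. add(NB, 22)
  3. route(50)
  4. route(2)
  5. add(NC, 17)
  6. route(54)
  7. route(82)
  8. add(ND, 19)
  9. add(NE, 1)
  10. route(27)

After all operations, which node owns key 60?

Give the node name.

Answer: NE

Derivation:
Op 1: add NA@52 -> ring=[52:NA]
Op 2: add NB@22 -> ring=[22:NB,52:NA]
Op 3: route key 50: smallest pos >= 50 is 52 -> NA
Op 4: route key 2: smallest pos >= 2 is 22 -> NB
Op 5: add NC@17 -> ring=[17:NC,22:NB,52:NA]
Op 6: route key 54: none >= 54, wrap to smallest pos 17 -> NC
Op 7: route key 82: none >= 82, wrap to smallest pos 17 -> NC
Op 8: add ND@19 -> ring=[17:NC,19:ND,22:NB,52:NA]
Op 9: add NE@1 -> ring=[1:NE,17:NC,19:ND,22:NB,52:NA]
Op 10: route key 27: smallest pos >= 27 is 52 -> NA
Final route key 60: none >= 60, wrap to smallest pos 1 -> NE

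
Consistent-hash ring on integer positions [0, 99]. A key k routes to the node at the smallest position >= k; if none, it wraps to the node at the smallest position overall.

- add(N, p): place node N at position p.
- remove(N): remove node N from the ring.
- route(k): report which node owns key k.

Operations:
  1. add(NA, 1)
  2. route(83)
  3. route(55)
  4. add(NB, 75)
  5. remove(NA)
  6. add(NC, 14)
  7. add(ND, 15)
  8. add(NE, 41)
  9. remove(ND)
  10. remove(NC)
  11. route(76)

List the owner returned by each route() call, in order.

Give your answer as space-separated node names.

Answer: NA NA NE

Derivation:
Op 1: add NA@1 -> ring=[1:NA]
Op 2: route key 83: none >= 83, wrap to smallest pos 1 -> NA
Op 3: route key 55: none >= 55, wrap to smallest pos 1 -> NA
Op 4: add NB@75 -> ring=[1:NA,75:NB]
Op 5: remove NA -> ring=[75:NB]
Op 6: add NC@14 -> ring=[14:NC,75:NB]
Op 7: add ND@15 -> ring=[14:NC,15:ND,75:NB]
Op 8: add NE@41 -> ring=[14:NC,15:ND,41:NE,75:NB]
Op 9: remove ND -> ring=[14:NC,41:NE,75:NB]
Op 10: remove NC -> ring=[41:NE,75:NB]
Op 11: route key 76: none >= 76, wrap to smallest pos 41 -> NE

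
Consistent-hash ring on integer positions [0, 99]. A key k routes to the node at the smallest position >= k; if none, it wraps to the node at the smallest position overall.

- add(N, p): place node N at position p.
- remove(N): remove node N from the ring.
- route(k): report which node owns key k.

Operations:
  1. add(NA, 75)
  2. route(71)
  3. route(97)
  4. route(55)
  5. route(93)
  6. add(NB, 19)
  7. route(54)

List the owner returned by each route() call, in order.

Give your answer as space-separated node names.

Op 1: add NA@75 -> ring=[75:NA]
Op 2: route key 71: smallest pos >= 71 is 75 -> NA
Op 3: route key 97: none >= 97, wrap to smallest pos 75 -> NA
Op 4: route key 55: smallest pos >= 55 is 75 -> NA
Op 5: route key 93: none >= 93, wrap to smallest pos 75 -> NA
Op 6: add NB@19 -> ring=[19:NB,75:NA]
Op 7: route key 54: smallest pos >= 54 is 75 -> NA

Answer: NA NA NA NA NA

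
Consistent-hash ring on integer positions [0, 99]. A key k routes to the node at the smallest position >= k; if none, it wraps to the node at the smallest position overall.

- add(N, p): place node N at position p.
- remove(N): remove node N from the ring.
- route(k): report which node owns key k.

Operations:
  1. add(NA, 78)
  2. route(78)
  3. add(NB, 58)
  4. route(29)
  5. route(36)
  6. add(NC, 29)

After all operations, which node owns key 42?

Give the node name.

Op 1: add NA@78 -> ring=[78:NA]
Op 2: route key 78: smallest pos >= 78 is 78 -> NA
Op 3: add NB@58 -> ring=[58:NB,78:NA]
Op 4: route key 29: smallest pos >= 29 is 58 -> NB
Op 5: route key 36: smallest pos >= 36 is 58 -> NB
Op 6: add NC@29 -> ring=[29:NC,58:NB,78:NA]
Final route key 42: smallest pos >= 42 is 58 -> NB

Answer: NB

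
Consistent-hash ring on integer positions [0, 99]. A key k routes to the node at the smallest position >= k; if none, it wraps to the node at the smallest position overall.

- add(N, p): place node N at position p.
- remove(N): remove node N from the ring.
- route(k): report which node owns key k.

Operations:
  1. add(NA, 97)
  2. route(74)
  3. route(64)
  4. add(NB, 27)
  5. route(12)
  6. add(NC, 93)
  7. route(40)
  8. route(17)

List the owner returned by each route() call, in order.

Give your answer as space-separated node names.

Answer: NA NA NB NC NB

Derivation:
Op 1: add NA@97 -> ring=[97:NA]
Op 2: route key 74: smallest pos >= 74 is 97 -> NA
Op 3: route key 64: smallest pos >= 64 is 97 -> NA
Op 4: add NB@27 -> ring=[27:NB,97:NA]
Op 5: route key 12: smallest pos >= 12 is 27 -> NB
Op 6: add NC@93 -> ring=[27:NB,93:NC,97:NA]
Op 7: route key 40: smallest pos >= 40 is 93 -> NC
Op 8: route key 17: smallest pos >= 17 is 27 -> NB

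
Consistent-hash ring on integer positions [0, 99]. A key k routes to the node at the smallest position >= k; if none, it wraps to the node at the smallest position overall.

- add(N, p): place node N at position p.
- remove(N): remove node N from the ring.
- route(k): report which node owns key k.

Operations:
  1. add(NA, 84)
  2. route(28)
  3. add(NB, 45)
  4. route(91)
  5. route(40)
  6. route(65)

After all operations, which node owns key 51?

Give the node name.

Op 1: add NA@84 -> ring=[84:NA]
Op 2: route key 28: smallest pos >= 28 is 84 -> NA
Op 3: add NB@45 -> ring=[45:NB,84:NA]
Op 4: route key 91: none >= 91, wrap to smallest pos 45 -> NB
Op 5: route key 40: smallest pos >= 40 is 45 -> NB
Op 6: route key 65: smallest pos >= 65 is 84 -> NA
Final route key 51: smallest pos >= 51 is 84 -> NA

Answer: NA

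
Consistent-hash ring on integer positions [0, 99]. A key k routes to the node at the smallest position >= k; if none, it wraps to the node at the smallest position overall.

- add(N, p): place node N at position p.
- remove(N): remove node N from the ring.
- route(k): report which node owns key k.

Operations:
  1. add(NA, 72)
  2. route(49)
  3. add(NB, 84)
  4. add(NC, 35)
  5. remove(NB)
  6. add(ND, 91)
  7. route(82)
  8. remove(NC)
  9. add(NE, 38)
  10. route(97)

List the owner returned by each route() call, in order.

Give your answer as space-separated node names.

Answer: NA ND NE

Derivation:
Op 1: add NA@72 -> ring=[72:NA]
Op 2: route key 49: smallest pos >= 49 is 72 -> NA
Op 3: add NB@84 -> ring=[72:NA,84:NB]
Op 4: add NC@35 -> ring=[35:NC,72:NA,84:NB]
Op 5: remove NB -> ring=[35:NC,72:NA]
Op 6: add ND@91 -> ring=[35:NC,72:NA,91:ND]
Op 7: route key 82: smallest pos >= 82 is 91 -> ND
Op 8: remove NC -> ring=[72:NA,91:ND]
Op 9: add NE@38 -> ring=[38:NE,72:NA,91:ND]
Op 10: route key 97: none >= 97, wrap to smallest pos 38 -> NE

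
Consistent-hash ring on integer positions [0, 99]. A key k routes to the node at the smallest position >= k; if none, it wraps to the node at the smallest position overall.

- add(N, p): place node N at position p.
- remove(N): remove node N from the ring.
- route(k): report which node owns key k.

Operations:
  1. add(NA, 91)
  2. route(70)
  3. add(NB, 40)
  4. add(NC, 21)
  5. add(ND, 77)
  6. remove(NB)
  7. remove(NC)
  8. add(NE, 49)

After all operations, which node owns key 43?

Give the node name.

Op 1: add NA@91 -> ring=[91:NA]
Op 2: route key 70: smallest pos >= 70 is 91 -> NA
Op 3: add NB@40 -> ring=[40:NB,91:NA]
Op 4: add NC@21 -> ring=[21:NC,40:NB,91:NA]
Op 5: add ND@77 -> ring=[21:NC,40:NB,77:ND,91:NA]
Op 6: remove NB -> ring=[21:NC,77:ND,91:NA]
Op 7: remove NC -> ring=[77:ND,91:NA]
Op 8: add NE@49 -> ring=[49:NE,77:ND,91:NA]
Final route key 43: smallest pos >= 43 is 49 -> NE

Answer: NE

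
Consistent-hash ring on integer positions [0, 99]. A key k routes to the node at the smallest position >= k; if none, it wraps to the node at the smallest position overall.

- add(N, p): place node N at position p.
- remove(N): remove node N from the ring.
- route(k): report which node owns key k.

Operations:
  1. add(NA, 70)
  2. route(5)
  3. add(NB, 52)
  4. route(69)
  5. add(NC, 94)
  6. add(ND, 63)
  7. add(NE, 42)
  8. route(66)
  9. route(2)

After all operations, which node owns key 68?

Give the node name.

Answer: NA

Derivation:
Op 1: add NA@70 -> ring=[70:NA]
Op 2: route key 5: smallest pos >= 5 is 70 -> NA
Op 3: add NB@52 -> ring=[52:NB,70:NA]
Op 4: route key 69: smallest pos >= 69 is 70 -> NA
Op 5: add NC@94 -> ring=[52:NB,70:NA,94:NC]
Op 6: add ND@63 -> ring=[52:NB,63:ND,70:NA,94:NC]
Op 7: add NE@42 -> ring=[42:NE,52:NB,63:ND,70:NA,94:NC]
Op 8: route key 66: smallest pos >= 66 is 70 -> NA
Op 9: route key 2: smallest pos >= 2 is 42 -> NE
Final route key 68: smallest pos >= 68 is 70 -> NA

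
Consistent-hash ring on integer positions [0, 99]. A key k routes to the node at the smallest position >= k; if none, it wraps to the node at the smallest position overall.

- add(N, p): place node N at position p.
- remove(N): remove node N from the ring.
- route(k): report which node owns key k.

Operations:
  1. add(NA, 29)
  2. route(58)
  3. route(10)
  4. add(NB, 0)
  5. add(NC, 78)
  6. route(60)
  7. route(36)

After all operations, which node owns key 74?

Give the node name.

Answer: NC

Derivation:
Op 1: add NA@29 -> ring=[29:NA]
Op 2: route key 58: none >= 58, wrap to smallest pos 29 -> NA
Op 3: route key 10: smallest pos >= 10 is 29 -> NA
Op 4: add NB@0 -> ring=[0:NB,29:NA]
Op 5: add NC@78 -> ring=[0:NB,29:NA,78:NC]
Op 6: route key 60: smallest pos >= 60 is 78 -> NC
Op 7: route key 36: smallest pos >= 36 is 78 -> NC
Final route key 74: smallest pos >= 74 is 78 -> NC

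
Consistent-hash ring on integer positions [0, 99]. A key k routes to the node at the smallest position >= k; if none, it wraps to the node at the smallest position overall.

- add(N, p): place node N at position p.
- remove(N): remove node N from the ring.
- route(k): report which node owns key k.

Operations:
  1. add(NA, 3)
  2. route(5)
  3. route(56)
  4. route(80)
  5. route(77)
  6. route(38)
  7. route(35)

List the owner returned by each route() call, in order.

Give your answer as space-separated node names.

Op 1: add NA@3 -> ring=[3:NA]
Op 2: route key 5: none >= 5, wrap to smallest pos 3 -> NA
Op 3: route key 56: none >= 56, wrap to smallest pos 3 -> NA
Op 4: route key 80: none >= 80, wrap to smallest pos 3 -> NA
Op 5: route key 77: none >= 77, wrap to smallest pos 3 -> NA
Op 6: route key 38: none >= 38, wrap to smallest pos 3 -> NA
Op 7: route key 35: none >= 35, wrap to smallest pos 3 -> NA

Answer: NA NA NA NA NA NA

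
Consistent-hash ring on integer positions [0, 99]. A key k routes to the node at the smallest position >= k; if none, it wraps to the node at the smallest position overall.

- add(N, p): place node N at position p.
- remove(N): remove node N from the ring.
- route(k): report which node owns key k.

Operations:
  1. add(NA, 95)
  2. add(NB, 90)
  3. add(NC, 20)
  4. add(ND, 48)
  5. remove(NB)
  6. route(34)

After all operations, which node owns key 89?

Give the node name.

Answer: NA

Derivation:
Op 1: add NA@95 -> ring=[95:NA]
Op 2: add NB@90 -> ring=[90:NB,95:NA]
Op 3: add NC@20 -> ring=[20:NC,90:NB,95:NA]
Op 4: add ND@48 -> ring=[20:NC,48:ND,90:NB,95:NA]
Op 5: remove NB -> ring=[20:NC,48:ND,95:NA]
Op 6: route key 34: smallest pos >= 34 is 48 -> ND
Final route key 89: smallest pos >= 89 is 95 -> NA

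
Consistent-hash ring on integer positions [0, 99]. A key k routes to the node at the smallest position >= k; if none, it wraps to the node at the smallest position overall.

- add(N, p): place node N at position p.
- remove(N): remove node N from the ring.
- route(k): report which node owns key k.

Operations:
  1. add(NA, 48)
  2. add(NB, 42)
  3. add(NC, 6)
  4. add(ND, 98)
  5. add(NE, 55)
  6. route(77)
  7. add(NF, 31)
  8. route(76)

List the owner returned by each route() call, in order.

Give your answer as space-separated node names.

Answer: ND ND

Derivation:
Op 1: add NA@48 -> ring=[48:NA]
Op 2: add NB@42 -> ring=[42:NB,48:NA]
Op 3: add NC@6 -> ring=[6:NC,42:NB,48:NA]
Op 4: add ND@98 -> ring=[6:NC,42:NB,48:NA,98:ND]
Op 5: add NE@55 -> ring=[6:NC,42:NB,48:NA,55:NE,98:ND]
Op 6: route key 77: smallest pos >= 77 is 98 -> ND
Op 7: add NF@31 -> ring=[6:NC,31:NF,42:NB,48:NA,55:NE,98:ND]
Op 8: route key 76: smallest pos >= 76 is 98 -> ND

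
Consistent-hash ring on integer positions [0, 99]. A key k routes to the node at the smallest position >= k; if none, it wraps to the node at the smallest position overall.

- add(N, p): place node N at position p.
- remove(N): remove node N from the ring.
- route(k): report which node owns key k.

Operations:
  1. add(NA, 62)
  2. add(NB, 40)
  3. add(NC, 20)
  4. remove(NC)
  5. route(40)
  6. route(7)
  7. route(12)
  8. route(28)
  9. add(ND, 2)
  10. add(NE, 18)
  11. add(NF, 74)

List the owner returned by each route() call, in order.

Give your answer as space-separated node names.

Answer: NB NB NB NB

Derivation:
Op 1: add NA@62 -> ring=[62:NA]
Op 2: add NB@40 -> ring=[40:NB,62:NA]
Op 3: add NC@20 -> ring=[20:NC,40:NB,62:NA]
Op 4: remove NC -> ring=[40:NB,62:NA]
Op 5: route key 40: smallest pos >= 40 is 40 -> NB
Op 6: route key 7: smallest pos >= 7 is 40 -> NB
Op 7: route key 12: smallest pos >= 12 is 40 -> NB
Op 8: route key 28: smallest pos >= 28 is 40 -> NB
Op 9: add ND@2 -> ring=[2:ND,40:NB,62:NA]
Op 10: add NE@18 -> ring=[2:ND,18:NE,40:NB,62:NA]
Op 11: add NF@74 -> ring=[2:ND,18:NE,40:NB,62:NA,74:NF]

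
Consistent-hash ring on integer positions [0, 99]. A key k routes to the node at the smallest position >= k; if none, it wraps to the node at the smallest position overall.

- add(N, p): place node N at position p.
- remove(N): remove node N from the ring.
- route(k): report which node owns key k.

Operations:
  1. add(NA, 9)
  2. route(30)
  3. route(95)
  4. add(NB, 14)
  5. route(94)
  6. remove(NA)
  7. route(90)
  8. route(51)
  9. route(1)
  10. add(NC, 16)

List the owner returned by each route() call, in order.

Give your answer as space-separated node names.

Op 1: add NA@9 -> ring=[9:NA]
Op 2: route key 30: none >= 30, wrap to smallest pos 9 -> NA
Op 3: route key 95: none >= 95, wrap to smallest pos 9 -> NA
Op 4: add NB@14 -> ring=[9:NA,14:NB]
Op 5: route key 94: none >= 94, wrap to smallest pos 9 -> NA
Op 6: remove NA -> ring=[14:NB]
Op 7: route key 90: none >= 90, wrap to smallest pos 14 -> NB
Op 8: route key 51: none >= 51, wrap to smallest pos 14 -> NB
Op 9: route key 1: smallest pos >= 1 is 14 -> NB
Op 10: add NC@16 -> ring=[14:NB,16:NC]

Answer: NA NA NA NB NB NB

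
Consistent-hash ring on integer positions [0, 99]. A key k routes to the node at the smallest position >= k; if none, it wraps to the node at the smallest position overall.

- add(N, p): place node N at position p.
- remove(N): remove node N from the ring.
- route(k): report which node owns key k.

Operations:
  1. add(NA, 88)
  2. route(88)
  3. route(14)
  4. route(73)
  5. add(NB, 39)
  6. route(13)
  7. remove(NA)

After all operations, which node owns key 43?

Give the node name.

Op 1: add NA@88 -> ring=[88:NA]
Op 2: route key 88: smallest pos >= 88 is 88 -> NA
Op 3: route key 14: smallest pos >= 14 is 88 -> NA
Op 4: route key 73: smallest pos >= 73 is 88 -> NA
Op 5: add NB@39 -> ring=[39:NB,88:NA]
Op 6: route key 13: smallest pos >= 13 is 39 -> NB
Op 7: remove NA -> ring=[39:NB]
Final route key 43: none >= 43, wrap to smallest pos 39 -> NB

Answer: NB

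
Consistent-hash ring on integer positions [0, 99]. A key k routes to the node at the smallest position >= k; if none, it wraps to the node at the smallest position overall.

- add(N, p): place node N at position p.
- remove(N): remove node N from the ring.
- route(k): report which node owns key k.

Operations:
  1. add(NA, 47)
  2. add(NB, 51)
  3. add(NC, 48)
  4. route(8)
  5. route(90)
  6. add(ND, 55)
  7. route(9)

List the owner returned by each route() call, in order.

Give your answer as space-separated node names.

Op 1: add NA@47 -> ring=[47:NA]
Op 2: add NB@51 -> ring=[47:NA,51:NB]
Op 3: add NC@48 -> ring=[47:NA,48:NC,51:NB]
Op 4: route key 8: smallest pos >= 8 is 47 -> NA
Op 5: route key 90: none >= 90, wrap to smallest pos 47 -> NA
Op 6: add ND@55 -> ring=[47:NA,48:NC,51:NB,55:ND]
Op 7: route key 9: smallest pos >= 9 is 47 -> NA

Answer: NA NA NA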